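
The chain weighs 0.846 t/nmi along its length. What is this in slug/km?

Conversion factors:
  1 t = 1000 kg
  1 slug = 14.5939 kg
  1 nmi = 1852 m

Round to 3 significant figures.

0.846 t/nmi × 1000 kg/t ÷ 1852 m/nmi = 0.456803 kg/m
0.456803 kg/m ÷ 14.5939 kg/slug × 1000 m/km = 31.301 slug/km

31.3 slug/km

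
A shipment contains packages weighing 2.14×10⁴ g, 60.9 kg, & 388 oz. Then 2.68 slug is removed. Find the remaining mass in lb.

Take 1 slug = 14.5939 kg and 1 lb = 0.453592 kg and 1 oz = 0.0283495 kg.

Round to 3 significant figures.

119 lb

2.14×10⁴ g × 0.001 = 21.4 kg
60.9 kg (already kg)
388 oz × 0.0283495 = 10.9996 kg
2.68 slug × 14.5939 = 39.1117 kg
Result: 21.4 + 60.9 + 10.9996 − 39.1117 = 54.1879 kg
In lb: 54.1879 / 0.453592 = 119.464 lb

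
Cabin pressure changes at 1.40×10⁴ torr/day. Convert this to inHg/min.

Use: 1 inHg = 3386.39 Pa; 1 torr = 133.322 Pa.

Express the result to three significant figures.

0.383 inHg/min

1.40×10⁴ torr/day × 133.322 Pa/torr ÷ 86400 s/day = 21.6031 Pa/s
21.6031 Pa/s ÷ 3386.39 Pa/inHg × 60 s/min = 0.382763 inHg/min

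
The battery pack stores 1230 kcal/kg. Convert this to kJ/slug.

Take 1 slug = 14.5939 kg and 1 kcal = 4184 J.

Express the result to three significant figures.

7.51×10⁴ kJ/slug

1230 kcal/kg × 4184 J/kcal = 5.14632×10⁶ J/kg
5.14632×10⁶ J/kg ÷ 1000 J/kJ × 14.5939 kg/slug = 75104.9 kJ/slug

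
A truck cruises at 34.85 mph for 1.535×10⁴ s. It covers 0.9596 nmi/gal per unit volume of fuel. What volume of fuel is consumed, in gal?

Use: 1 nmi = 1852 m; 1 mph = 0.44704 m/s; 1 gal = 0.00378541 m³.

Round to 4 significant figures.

34.85 mph → 15.5793 m/s
d = v × t = 15.5793 × 15350 = 239142 m
0.9596 nmi/gal → 469481 m/m³
V = d / (distance per unit fuel) = 239142 / 469481 = 0.509375 m³
In gal: 0.509375 / 0.00378541 = 134.563 gal

134.6 gal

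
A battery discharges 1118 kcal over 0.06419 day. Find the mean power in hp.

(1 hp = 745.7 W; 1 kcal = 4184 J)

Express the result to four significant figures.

1.131 hp

1118 kcal × 4184 = 4.67771×10⁶ J
0.06419 day × 86400 = 5546.02 s
P = E / t = 4.67771×10⁶ J / 5546.02 s = 843.435 W
843.435 W ÷ (745.7 W/hp) = 1.13106 hp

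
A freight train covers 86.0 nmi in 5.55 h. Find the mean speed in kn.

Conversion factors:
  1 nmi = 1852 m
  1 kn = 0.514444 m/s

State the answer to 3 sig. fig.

86.0 nmi × 1852 → 159272 m
5.55 h × 3600 → 19980 s
v = d / t = 159272 m / 19980 s = 7.97157 m/s
7.97157 m/s ÷ (0.514444 m/s/kn) = 15.4955 kn

15.5 kn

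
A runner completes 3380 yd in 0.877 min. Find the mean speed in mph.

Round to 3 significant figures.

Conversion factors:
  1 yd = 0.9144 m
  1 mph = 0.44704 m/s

131 mph

3380 yd × 0.9144 → 3090.67 m
0.877 min × 60 → 52.62 s
v = d / t = 3090.67 m / 52.62 s = 58.7357 m/s
58.7357 m/s ÷ (0.44704 m/s/mph) = 131.388 mph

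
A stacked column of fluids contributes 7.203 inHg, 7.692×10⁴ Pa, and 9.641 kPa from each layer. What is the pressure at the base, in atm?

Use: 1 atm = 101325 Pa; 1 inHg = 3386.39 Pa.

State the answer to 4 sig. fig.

1.095 atm

7.203 inHg × 3386.39 = 24392.2 Pa
7.692×10⁴ Pa (already Pa)
9.641 kPa × 1000 = 9641 Pa
Total: 24392.2 + 76920 + 9641 = 110953 Pa
In atm: 110953 / 101325 = 1.09502 atm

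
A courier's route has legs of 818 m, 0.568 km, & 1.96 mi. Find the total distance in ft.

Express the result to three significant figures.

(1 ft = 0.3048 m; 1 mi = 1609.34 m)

818 m (already m)
0.568 km × 1000 = 568 m
1.96 mi × 1609.34 = 3154.31 m
Combined: 818 + 568 + 3154.31 = 4540.31 m
In ft: 4540.31 / 0.3048 = 14896 ft

1.49×10⁴ ft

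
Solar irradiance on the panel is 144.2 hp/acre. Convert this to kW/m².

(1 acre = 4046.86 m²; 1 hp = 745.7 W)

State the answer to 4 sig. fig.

0.02657 kW/m²

144.2 hp/acre × 745.7 W/hp ÷ 4046.86 m²/acre = 26.5712 W/m²
26.5712 W/m² ÷ 1000 W/kW = 0.0265712 kW/m²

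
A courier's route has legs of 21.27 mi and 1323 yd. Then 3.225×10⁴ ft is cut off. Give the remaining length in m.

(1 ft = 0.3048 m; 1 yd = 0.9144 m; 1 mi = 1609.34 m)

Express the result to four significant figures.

2.561×10⁴ m

21.27 mi × 1609.34 = 34230.7 m
1323 yd × 0.9144 = 1209.75 m
3.225×10⁴ ft × 0.3048 = 9829.8 m
Sum: 34230.7 + 1209.75 − 9829.8 = 25610.6 m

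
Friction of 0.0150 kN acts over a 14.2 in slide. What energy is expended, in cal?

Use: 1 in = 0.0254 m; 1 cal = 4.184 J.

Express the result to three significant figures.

1.29 cal

0.0150 kN × 1000 = 15 N
14.2 in × 0.0254 = 0.36068 m
W = F × d = 15 N × 0.36068 m = 5.4102 J
5.4102 J ÷ (4.184 J/cal) = 1.29307 cal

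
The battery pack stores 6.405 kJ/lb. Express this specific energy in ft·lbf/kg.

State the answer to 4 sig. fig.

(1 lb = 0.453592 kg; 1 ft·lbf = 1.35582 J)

1.041×10⁴ ft·lbf/kg

6.405 kJ/lb × 1000 J/kJ ÷ 0.453592 kg/lb = 14120.6 J/kg
14120.6 J/kg ÷ 1.35582 J/ft·lbf = 10414.8 ft·lbf/kg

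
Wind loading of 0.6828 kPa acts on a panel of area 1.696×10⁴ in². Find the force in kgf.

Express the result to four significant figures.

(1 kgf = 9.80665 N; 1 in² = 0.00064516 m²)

0.6828 kPa × 1000 = 682.8 Pa
1.696×10⁴ in² × 0.00064516 = 10.9419 m²
F = P × A = 682.8 Pa × 10.9419 m² = 7471.13 N
7471.13 N ÷ (9.80665 N/kgf) = 761.843 kgf

761.8 kgf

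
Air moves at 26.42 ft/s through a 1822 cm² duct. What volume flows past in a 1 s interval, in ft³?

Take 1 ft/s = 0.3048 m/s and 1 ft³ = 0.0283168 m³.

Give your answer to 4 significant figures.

26.42 ft/s × 0.3048 = 8.05282 m/s
1822 cm² × 0.0001 = 0.1822 m²
V = v × A × t = 8.05282 m/s × 0.1822 m² × 1 s = 1.46722 m³
1.46722 m³ ÷ (0.0283168 m³/ft³) = 51.8145 ft³

51.81 ft³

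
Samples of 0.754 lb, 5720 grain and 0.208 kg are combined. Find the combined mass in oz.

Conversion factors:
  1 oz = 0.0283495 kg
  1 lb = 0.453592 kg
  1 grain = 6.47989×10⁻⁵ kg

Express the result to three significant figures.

0.754 lb × 0.453592 = 0.342008 kg
5720 grain × 6.47989×10⁻⁵ = 0.37065 kg
0.208 kg (already kg)
Combined: 0.342008 + 0.37065 + 0.208 = 0.920658 kg
In oz: 0.920658 / 0.0283495 = 32.4753 oz

32.5 oz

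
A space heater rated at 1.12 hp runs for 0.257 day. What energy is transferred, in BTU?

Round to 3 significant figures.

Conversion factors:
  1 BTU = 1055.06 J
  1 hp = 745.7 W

1.76×10⁴ BTU

1.12 hp × 745.7 → 835.184 W
0.257 day × 86400 → 22204.8 s
E = P × t = 835.184 W × 22204.8 s = 1.85451×10⁷ J
1.85451×10⁷ J ÷ (1055.06 J/BTU) = 17577.3 BTU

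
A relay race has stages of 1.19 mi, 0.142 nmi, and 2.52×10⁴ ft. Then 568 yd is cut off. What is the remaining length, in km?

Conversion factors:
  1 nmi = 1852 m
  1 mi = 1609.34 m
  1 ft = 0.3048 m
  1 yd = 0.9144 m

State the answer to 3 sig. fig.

9.34 km

1.19 mi × 1609.34 = 1915.11 m
0.142 nmi × 1852 = 262.984 m
2.52×10⁴ ft × 0.3048 = 7680.96 m
568 yd × 0.9144 = 519.379 m
Net: 1915.11 + 262.984 + 7680.96 − 519.379 = 9339.67 m
In km: 9339.67 / 1000 = 9.33967 km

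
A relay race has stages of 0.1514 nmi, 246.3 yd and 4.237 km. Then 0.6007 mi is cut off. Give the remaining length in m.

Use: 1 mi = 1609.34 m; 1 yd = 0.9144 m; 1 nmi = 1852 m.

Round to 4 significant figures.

0.1514 nmi × 1852 = 280.393 m
246.3 yd × 0.9144 = 225.217 m
4.237 km × 1000 = 4237 m
0.6007 mi × 1609.34 = 966.731 m
Result: 280.393 + 225.217 + 4237 − 966.731 = 3775.88 m

3776 m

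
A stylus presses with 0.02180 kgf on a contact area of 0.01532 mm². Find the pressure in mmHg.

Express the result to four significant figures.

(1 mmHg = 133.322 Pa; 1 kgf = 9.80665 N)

1.047×10⁵ mmHg

0.02180 kgf × 9.80665 → 0.213785 N
0.01532 mm² × 10⁻⁶ → 1.532×10⁻⁸ m²
P = F / A = 0.213785 N / 1.532×10⁻⁸ m² = 1.39546×10⁷ Pa
1.39546×10⁷ Pa ÷ (133.322 Pa/mmHg) = 104668 mmHg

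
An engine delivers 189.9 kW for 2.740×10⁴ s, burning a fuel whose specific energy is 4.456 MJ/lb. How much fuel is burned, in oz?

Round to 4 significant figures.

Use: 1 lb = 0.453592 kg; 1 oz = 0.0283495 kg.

189.9 kW → 189900 W
E = P × t = 189900 × 27400 = 5.20326×10⁹ J
4.456 MJ/lb → 9.82381×10⁶ J/kg
m = E / e_s = 5.20326×10⁹ / 9.82381×10⁶ = 529.658 kg
In oz: 529.658 / 0.0283495 = 18683.2 oz

1.868×10⁴ oz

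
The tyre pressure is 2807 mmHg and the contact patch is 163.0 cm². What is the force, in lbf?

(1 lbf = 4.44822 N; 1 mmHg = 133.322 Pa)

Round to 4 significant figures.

1371 lbf

2807 mmHg × 133.322 → 374235 Pa
163.0 cm² × 0.0001 → 0.0163 m²
F = P × A = 374235 Pa × 0.0163 m² = 6100.03 N
6100.03 N ÷ (4.44822 N/lbf) = 1371.34 lbf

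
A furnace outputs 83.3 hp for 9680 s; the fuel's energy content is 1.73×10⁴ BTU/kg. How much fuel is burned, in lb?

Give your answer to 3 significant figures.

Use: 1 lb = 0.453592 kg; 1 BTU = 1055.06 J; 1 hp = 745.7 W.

72.6 lb

83.3 hp → 62116.8 W
E = P × t = 62116.8 × 9680 = 6.01291×10⁸ J
1.73×10⁴ BTU/kg → 1.82525×10⁷ J/kg
m = E / e_s = 6.01291×10⁸ / 1.82525×10⁷ = 32.9429 kg
In lb: 32.9429 / 0.453592 = 72.6267 lb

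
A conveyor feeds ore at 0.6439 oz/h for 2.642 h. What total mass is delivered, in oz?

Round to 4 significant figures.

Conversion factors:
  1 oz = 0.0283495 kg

1.701 oz

0.6439 oz/h → 5.07062×10⁻⁶ kg/s
2.642 h → 9511.2 s
m = ṁ × t = 5.07062×10⁻⁶ × 9511.2 = 0.0482277 kg
In oz: 0.0482277 / 0.0283495 = 1.70118 oz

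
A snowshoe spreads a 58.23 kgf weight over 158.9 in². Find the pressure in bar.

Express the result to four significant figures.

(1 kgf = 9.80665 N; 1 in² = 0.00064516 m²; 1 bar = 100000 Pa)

58.23 kgf × 9.80665 = 571.041 N
158.9 in² × 0.00064516 = 0.102516 m²
P = F / A = 571.041 N / 0.102516 m² = 5570.26 Pa
5570.26 Pa ÷ (100000 Pa/bar) = 0.0557026 bar

0.05570 bar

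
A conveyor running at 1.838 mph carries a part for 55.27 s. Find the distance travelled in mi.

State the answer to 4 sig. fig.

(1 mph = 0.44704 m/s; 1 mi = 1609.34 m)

0.02822 mi

1.838 mph × 0.44704 → 0.82166 m/s
d = v × t = 0.82166 m/s × 55.27 s = 45.4131 m
45.4131 m ÷ (1609.34 m/mi) = 0.0282185 mi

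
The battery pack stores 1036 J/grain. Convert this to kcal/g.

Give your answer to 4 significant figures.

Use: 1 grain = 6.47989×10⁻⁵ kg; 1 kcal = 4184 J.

3.821 kcal/g

1036 J/grain ÷ 6.47989×10⁻⁵ kg/grain = 1.59879×10⁷ J/kg
1.59879×10⁷ J/kg ÷ 4184 J/kcal × 0.001 kg/g = 3.8212 kcal/g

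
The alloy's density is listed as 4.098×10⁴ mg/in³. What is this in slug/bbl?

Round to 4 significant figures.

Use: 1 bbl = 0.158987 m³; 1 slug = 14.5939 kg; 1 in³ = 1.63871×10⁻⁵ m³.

27.24 slug/bbl

4.098×10⁴ mg/in³ × 10⁻⁶ kg/mg ÷ 1.63871×10⁻⁵ m³/in³ = 2500.75 kg/m³
2500.75 kg/m³ ÷ 14.5939 kg/slug × 0.158987 m³/bbl = 27.2434 slug/bbl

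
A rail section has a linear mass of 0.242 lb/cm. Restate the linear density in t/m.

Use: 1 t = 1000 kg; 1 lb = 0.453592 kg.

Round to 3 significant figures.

0.0110 t/m

0.242 lb/cm × 0.453592 kg/lb ÷ 0.01 m/cm = 10.9769 kg/m
10.9769 kg/m ÷ 1000 kg/t = 0.0109769 t/m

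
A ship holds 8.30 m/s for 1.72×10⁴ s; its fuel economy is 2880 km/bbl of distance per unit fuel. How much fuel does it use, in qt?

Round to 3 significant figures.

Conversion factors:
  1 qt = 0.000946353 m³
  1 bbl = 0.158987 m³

8.33 qt

d = v × t = 8.3 × 17200 = 142760 m
2880 km/bbl → 1.81147×10⁷ m/m³
V = d / (distance per unit fuel) = 142760 / 1.81147×10⁷ = 0.00788089 m³
In qt: 0.00788089 / 0.000946353 = 8.32764 qt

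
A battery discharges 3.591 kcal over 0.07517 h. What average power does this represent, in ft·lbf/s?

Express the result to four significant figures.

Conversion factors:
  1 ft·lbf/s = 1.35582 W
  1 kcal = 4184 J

3.591 kcal × 4184 → 15024.7 J
0.07517 h × 3600 → 270.612 s
P = E / t = 15024.7 J / 270.612 s = 55.5212 W
55.5212 W ÷ (1.35582 W/ft·lbf/s) = 40.9503 ft·lbf/s

40.95 ft·lbf/s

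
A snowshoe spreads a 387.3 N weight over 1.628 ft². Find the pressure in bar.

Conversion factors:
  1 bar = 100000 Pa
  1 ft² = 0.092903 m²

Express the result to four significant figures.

0.02561 bar

1.628 ft² × 0.092903 = 0.151246 m²
P = F / A = 387.3 N / 0.151246 m² = 2560.73 Pa
2560.73 Pa ÷ (100000 Pa/bar) = 0.0256073 bar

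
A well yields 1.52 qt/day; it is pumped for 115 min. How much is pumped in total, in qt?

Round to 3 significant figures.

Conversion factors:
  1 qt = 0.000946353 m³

1.52 qt/day → 1.66488×10⁻⁸ m³/s
115 min → 6900 s
V = Q × t = 1.66488×10⁻⁸ × 6900 = 1.14877×10⁻⁴ m³
In qt: 1.14877×10⁻⁴ / 0.000946353 = 0.121389 qt

0.121 qt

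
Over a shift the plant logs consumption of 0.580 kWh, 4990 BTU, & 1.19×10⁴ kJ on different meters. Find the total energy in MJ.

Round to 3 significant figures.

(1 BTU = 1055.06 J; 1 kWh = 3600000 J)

0.580 kWh × 3600000 = 2.088×10⁶ J
4990 BTU × 1055.06 = 5.26475×10⁶ J
1.19×10⁴ kJ × 1000 = 1.19×10⁷ J
Combined: 2.088×10⁶ + 5.26475×10⁶ + 1.19×10⁷ = 1.92528×10⁷ J
In MJ: 1.92528×10⁷ / 1000000 = 19.2528 MJ

19.3 MJ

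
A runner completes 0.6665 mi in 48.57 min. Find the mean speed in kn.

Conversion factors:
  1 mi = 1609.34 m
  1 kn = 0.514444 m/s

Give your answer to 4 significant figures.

0.7155 kn

0.6665 mi × 1609.34 → 1072.63 m
48.57 min × 60 → 2914.2 s
v = d / t = 1072.63 m / 2914.2 s = 0.36807 m/s
0.36807 m/s ÷ (0.514444 m/s/kn) = 0.715471 kn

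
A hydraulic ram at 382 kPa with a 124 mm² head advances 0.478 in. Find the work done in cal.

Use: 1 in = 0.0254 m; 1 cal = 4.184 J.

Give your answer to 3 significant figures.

0.137 cal

382 kPa → 382000 Pa
124 mm² → 1.24×10⁻⁴ m²
F = P × A = 382000 × 1.24×10⁻⁴ = 47.368 N
0.478 in → 0.0121412 m
W = F × d = 47.368 × 0.0121412 = 0.575104 J
In cal: 0.575104 / 4.184 = 0.137453 cal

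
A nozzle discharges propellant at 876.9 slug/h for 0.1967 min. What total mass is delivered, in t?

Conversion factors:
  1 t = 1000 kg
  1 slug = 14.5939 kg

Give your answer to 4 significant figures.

876.9 slug/h → 3.55483 kg/s
0.1967 min → 11.802 s
m = ṁ × t = 3.55483 × 11.802 = 41.9541 kg
In t: 41.9541 / 1000 = 0.0419541 t

0.04195 t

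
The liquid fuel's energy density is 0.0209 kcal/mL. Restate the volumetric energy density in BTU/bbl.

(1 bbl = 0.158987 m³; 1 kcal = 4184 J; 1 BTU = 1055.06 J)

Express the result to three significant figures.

1.32×10⁴ BTU/bbl

0.0209 kcal/mL × 4184 J/kcal ÷ 10⁻⁶ m³/mL = 8.74456×10⁷ J/m³
8.74456×10⁷ J/m³ ÷ 1055.06 J/BTU × 0.158987 m³/bbl = 13177.2 BTU/bbl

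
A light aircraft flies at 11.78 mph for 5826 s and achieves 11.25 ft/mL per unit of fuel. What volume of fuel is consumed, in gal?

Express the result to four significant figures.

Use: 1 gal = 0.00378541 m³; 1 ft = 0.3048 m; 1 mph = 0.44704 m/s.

11.78 mph → 5.26613 m/s
d = v × t = 5.26613 × 5826 = 30680.5 m
11.25 ft/mL → 3.429×10⁶ m/m³
V = d / (distance per unit fuel) = 30680.5 / 3.429×10⁶ = 0.00894736 m³
In gal: 0.00894736 / 0.00378541 = 2.36364 gal

2.364 gal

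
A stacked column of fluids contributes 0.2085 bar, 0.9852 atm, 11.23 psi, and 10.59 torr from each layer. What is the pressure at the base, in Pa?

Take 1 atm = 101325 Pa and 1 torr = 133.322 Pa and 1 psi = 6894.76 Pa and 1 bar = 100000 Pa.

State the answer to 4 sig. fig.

0.2085 bar × 100000 = 20850 Pa
0.9852 atm × 101325 = 99825.4 Pa
11.23 psi × 6894.76 = 77428.2 Pa
10.59 torr × 133.322 = 1411.88 Pa
Combined: 20850 + 99825.4 + 77428.2 + 1411.88 = 199515 Pa

1.995×10⁵ Pa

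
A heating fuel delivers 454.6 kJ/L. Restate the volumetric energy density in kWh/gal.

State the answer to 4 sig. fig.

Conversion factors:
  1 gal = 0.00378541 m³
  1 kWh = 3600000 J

0.4780 kWh/gal

454.6 kJ/L × 1000 J/kJ ÷ 0.001 m³/L = 4.546×10⁸ J/m³
4.546×10⁸ J/m³ ÷ 3600000 J/kWh × 0.00378541 m³/gal = 0.478013 kWh/gal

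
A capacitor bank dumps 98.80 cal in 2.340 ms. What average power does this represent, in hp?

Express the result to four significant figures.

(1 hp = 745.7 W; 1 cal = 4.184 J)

236.9 hp

98.80 cal × 4.184 → 413.379 J
2.340 ms × 0.001 → 0.00234 s
P = E / t = 413.379 J / 0.00234 s = 176658 W
176658 W ÷ (745.7 W/hp) = 236.902 hp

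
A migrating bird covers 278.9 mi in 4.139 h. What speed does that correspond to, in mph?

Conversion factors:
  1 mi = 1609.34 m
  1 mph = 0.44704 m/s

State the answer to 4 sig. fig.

278.9 mi × 1609.34 = 448845 m
4.139 h × 3600 = 14900.4 s
v = d / t = 448845 m / 14900.4 s = 30.123 m/s
30.123 m/s ÷ (0.44704 m/s/mph) = 67.3832 mph

67.38 mph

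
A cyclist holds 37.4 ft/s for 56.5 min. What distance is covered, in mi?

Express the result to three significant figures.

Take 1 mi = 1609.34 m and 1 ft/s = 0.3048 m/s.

24.0 mi

37.4 ft/s × 0.3048 → 11.3995 m/s
56.5 min × 60 → 3390 s
d = v × t = 11.3995 m/s × 3390 s = 38644.3 m
38644.3 m ÷ (1609.34 m/mi) = 24.0125 mi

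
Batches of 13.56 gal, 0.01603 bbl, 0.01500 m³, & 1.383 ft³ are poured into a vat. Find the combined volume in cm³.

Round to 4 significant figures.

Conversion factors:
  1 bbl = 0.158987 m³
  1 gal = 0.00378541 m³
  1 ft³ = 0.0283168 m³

1.080×10⁵ cm³

13.56 gal × 0.00378541 → 0.0513302 m³
0.01603 bbl × 0.158987 → 0.00254856 m³
0.01500 m³ (already m³)
1.383 ft³ × 0.0283168 → 0.0391621 m³
Total: 0.0513302 + 0.00254856 + 0.015 + 0.0391621 = 0.108041 m³
In cm³: 0.108041 / 10⁻⁶ = 108041 cm³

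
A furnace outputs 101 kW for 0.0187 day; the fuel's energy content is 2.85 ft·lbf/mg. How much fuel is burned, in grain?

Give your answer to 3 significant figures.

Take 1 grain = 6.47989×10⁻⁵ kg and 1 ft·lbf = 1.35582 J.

101 kW → 101000 W
0.0187 day → 1615.68 s
E = P × t = 101000 × 1615.68 = 1.63184×10⁸ J
2.85 ft·lbf/mg → 3.86409×10⁶ J/kg
m = E / e_s = 1.63184×10⁸ / 3.86409×10⁶ = 42.2309 kg
In grain: 42.2309 / 6.47989×10⁻⁵ = 651722 grain

6.52×10⁵ grain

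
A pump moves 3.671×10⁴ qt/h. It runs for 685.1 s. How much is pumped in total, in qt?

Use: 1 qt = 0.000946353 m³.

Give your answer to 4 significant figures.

3.671×10⁴ qt/h → 0.00965017 m³/s
V = Q × t = 0.00965017 × 685.1 = 6.61133 m³
In qt: 6.61133 / 0.000946353 = 6986.11 qt

6986 qt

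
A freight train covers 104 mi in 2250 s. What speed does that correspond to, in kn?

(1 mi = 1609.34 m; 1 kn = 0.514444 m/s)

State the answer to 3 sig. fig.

145 kn

104 mi × 1609.34 = 167371 m
v = d / t = 167371 m / 2250 s = 74.3871 m/s
74.3871 m/s ÷ (0.514444 m/s/kn) = 144.597 kn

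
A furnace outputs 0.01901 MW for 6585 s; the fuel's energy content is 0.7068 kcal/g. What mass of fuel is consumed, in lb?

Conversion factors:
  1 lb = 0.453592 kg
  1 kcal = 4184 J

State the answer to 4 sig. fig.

0.01901 MW → 19010 W
E = P × t = 19010 × 6585 = 1.25181×10⁸ J
0.7068 kcal/g → 2.95725×10⁶ J/kg
m = E / e_s = 1.25181×10⁸ / 2.95725×10⁶ = 42.3302 kg
In lb: 42.3302 / 0.453592 = 93.3222 lb

93.32 lb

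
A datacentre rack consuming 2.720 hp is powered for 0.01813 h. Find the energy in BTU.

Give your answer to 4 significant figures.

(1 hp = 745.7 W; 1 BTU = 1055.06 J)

125.5 BTU

2.720 hp × 745.7 = 2028.3 W
0.01813 h × 3600 = 65.268 s
E = P × t = 2028.3 W × 65.268 s = 132383 J
132383 J ÷ (1055.06 J/BTU) = 125.474 BTU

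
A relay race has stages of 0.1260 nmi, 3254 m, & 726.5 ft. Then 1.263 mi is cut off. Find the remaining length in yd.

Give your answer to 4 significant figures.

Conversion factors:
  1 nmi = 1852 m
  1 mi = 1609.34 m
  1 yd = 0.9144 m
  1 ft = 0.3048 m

0.1260 nmi × 1852 → 233.352 m
3254 m (already m)
726.5 ft × 0.3048 → 221.437 m
1.263 mi × 1609.34 → 2032.6 m
Result: 233.352 + 3254 + 221.437 − 2032.6 = 1676.19 m
In yd: 1676.19 / 0.9144 = 1833.1 yd

1833 yd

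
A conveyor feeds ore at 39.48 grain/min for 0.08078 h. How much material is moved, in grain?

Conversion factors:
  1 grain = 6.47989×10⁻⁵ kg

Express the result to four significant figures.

191.4 grain

39.48 grain/min → 4.26377×10⁻⁵ kg/s
0.08078 h → 290.808 s
m = ṁ × t = 4.26377×10⁻⁵ × 290.808 = 0.0123994 kg
In grain: 0.0123994 / 6.47989×10⁻⁵ = 191.352 grain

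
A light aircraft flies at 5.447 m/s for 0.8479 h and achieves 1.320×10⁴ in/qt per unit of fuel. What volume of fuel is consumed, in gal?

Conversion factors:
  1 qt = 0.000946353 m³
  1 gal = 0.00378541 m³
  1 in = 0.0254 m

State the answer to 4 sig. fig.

0.8479 h → 3052.44 s
d = v × t = 5.447 × 3052.44 = 16626.6 m
1.320×10⁴ in/qt → 354286 m/m³
V = d / (distance per unit fuel) = 16626.6 / 354286 = 0.0469299 m³
In gal: 0.0469299 / 0.00378541 = 12.3976 gal

12.40 gal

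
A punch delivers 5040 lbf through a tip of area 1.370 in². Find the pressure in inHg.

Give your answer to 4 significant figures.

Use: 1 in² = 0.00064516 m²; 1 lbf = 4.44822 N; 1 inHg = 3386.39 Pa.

7490 inHg

5040 lbf × 4.44822 → 22419 N
1.370 in² × 0.00064516 → 8.83869×10⁻⁴ m²
P = F / A = 22419 N / 8.83869×10⁻⁴ m² = 2.53646×10⁷ Pa
2.53646×10⁷ Pa ÷ (3386.39 Pa/inHg) = 7490.16 inHg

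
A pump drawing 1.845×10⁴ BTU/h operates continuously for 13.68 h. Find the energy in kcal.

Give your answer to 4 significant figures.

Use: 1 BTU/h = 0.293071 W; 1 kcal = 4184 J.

6.365×10⁴ kcal

1.845×10⁴ BTU/h × 0.293071 = 5407.16 W
13.68 h × 3600 = 49248 s
E = P × t = 5407.16 W × 49248 s = 2.66292×10⁸ J
2.66292×10⁸ J ÷ (4184 J/kcal) = 63645.3 kcal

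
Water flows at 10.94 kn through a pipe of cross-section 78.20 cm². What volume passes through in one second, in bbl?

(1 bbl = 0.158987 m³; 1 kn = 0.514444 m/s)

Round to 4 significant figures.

10.94 kn × 0.514444 → 5.62802 m/s
78.20 cm² × 0.0001 → 0.00782 m²
V = v × A × t = 5.62802 m/s × 0.00782 m² × 1 s = 0.0440111 m³
0.0440111 m³ ÷ (0.158987 m³/bbl) = 0.276822 bbl

0.2768 bbl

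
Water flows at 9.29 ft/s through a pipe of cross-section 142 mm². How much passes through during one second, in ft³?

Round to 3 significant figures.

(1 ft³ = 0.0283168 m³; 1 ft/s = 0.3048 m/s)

0.0142 ft³

9.29 ft/s × 0.3048 → 2.83159 m/s
142 mm² × 10⁻⁶ → 1.42×10⁻⁴ m²
V = v × A × t = 2.83159 m/s × 1.42×10⁻⁴ m² × 1 s = 4.02086×10⁻⁴ m³
4.02086×10⁻⁴ m³ ÷ (0.0283168 m³/ft³) = 0.0141996 ft³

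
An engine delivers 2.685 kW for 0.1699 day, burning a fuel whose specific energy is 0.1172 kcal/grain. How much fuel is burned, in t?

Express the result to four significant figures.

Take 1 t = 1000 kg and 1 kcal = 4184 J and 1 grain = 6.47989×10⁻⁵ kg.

0.005208 t

2.685 kW → 2685 W
0.1699 day → 14679.4 s
E = P × t = 2685 × 14679.4 = 3.94142×10⁷ J
0.1172 kcal/grain → 7.56749×10⁶ J/kg
m = E / e_s = 3.94142×10⁷ / 7.56749×10⁶ = 5.20836 kg
In t: 5.20836 / 1000 = 0.00520836 t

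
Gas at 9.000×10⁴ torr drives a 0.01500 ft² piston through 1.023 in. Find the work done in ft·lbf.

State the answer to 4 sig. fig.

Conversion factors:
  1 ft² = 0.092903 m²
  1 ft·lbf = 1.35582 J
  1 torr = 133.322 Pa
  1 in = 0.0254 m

320.5 ft·lbf

9.000×10⁴ torr → 1.1999×10⁷ Pa
0.01500 ft² → 0.00139354 m²
F = P × A = 1.1999×10⁷ × 0.00139354 = 16721.1 N
1.023 in → 0.0259842 m
W = F × d = 16721.1 × 0.0259842 = 434.484 J
In ft·lbf: 434.484 / 1.35582 = 320.458 ft·lbf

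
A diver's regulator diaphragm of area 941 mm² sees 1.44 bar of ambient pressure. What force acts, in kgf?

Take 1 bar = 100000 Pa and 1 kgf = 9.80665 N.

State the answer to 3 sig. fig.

1.44 bar × 100000 → 144000 Pa
941 mm² × 10⁻⁶ → 9.41×10⁻⁴ m²
F = P × A = 144000 Pa × 9.41×10⁻⁴ m² = 135.504 N
135.504 N ÷ (9.80665 N/kgf) = 13.8176 kgf

13.8 kgf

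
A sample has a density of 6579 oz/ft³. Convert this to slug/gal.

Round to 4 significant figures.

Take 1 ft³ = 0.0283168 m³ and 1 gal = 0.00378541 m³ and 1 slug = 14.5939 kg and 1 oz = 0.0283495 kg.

1.708 slug/gal

6579 oz/ft³ × 0.0283495 kg/oz ÷ 0.0283168 m³/ft³ = 6586.6 kg/m³
6586.6 kg/m³ ÷ 14.5939 kg/slug × 0.00378541 m³/gal = 1.70845 slug/gal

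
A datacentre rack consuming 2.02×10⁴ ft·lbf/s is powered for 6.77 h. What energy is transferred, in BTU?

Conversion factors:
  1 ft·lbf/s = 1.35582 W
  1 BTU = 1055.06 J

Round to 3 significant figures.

2.02×10⁴ ft·lbf/s × 1.35582 = 27387.6 W
6.77 h × 3600 = 24372 s
E = P × t = 27387.6 W × 24372 s = 6.67491×10⁸ J
6.67491×10⁸ J ÷ (1055.06 J/BTU) = 632657 BTU

6.33×10⁵ BTU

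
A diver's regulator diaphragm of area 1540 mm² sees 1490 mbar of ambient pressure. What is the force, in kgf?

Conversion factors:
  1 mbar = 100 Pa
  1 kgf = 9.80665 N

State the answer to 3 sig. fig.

1490 mbar × 100 → 149000 Pa
1540 mm² × 10⁻⁶ → 0.00154 m²
F = P × A = 149000 Pa × 0.00154 m² = 229.46 N
229.46 N ÷ (9.80665 N/kgf) = 23.3984 kgf

23.4 kgf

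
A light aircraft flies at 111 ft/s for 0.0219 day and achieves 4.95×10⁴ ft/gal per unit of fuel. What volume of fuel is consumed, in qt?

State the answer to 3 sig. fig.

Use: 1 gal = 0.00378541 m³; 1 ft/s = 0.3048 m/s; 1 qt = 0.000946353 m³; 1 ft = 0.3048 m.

111 ft/s → 33.8328 m/s
0.0219 day → 1892.16 s
d = v × t = 33.8328 × 1892.16 = 64017.1 m
4.95×10⁴ ft/gal → 3.98572×10⁶ m/m³
V = d / (distance per unit fuel) = 64017.1 / 3.98572×10⁶ = 0.0160616 m³
In qt: 0.0160616 / 0.000946353 = 16.9721 qt

17.0 qt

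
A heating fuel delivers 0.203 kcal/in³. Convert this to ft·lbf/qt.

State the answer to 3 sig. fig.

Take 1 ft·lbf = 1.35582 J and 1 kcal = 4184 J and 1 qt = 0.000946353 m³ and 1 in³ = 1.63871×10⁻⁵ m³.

0.203 kcal/in³ × 4184 J/kcal ÷ 1.63871×10⁻⁵ m³/in³ = 5.18305×10⁷ J/m³
5.18305×10⁷ J/m³ ÷ 1.35582 J/ft·lbf × 0.000946353 m³/qt = 36177.3 ft·lbf/qt

3.62×10⁴ ft·lbf/qt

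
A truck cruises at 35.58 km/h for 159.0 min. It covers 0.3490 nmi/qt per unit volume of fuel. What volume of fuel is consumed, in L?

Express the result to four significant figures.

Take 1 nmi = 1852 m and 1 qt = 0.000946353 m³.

35.58 km/h → 9.88333 m/s
159.0 min → 9540 s
d = v × t = 9.88333 × 9540 = 94287 m
0.3490 nmi/qt → 682988 m/m³
V = d / (distance per unit fuel) = 94287 / 682988 = 0.138051 m³
In L: 0.138051 / 0.001 = 138.051 L

138.1 L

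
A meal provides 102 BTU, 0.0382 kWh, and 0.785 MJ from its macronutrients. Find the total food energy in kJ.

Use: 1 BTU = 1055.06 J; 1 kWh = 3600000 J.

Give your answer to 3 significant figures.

102 BTU × 1055.06 = 107616 J
0.0382 kWh × 3600000 = 137520 J
0.785 MJ × 1000000 = 785000 J
Total: 107616 + 137520 + 785000 = 1.03014×10⁶ J
In kJ: 1.03014×10⁶ / 1000 = 1030.14 kJ

1030 kJ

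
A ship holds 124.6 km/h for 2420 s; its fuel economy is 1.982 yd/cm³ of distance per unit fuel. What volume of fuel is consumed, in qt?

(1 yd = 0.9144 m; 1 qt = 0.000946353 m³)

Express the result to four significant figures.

124.6 km/h → 34.6111 m/s
d = v × t = 34.6111 × 2420 = 83758.9 m
1.982 yd/cm³ → 1.81234×10⁶ m/m³
V = d / (distance per unit fuel) = 83758.9 / 1.81234×10⁶ = 0.0462159 m³
In qt: 0.0462159 / 0.000946353 = 48.8358 qt

48.84 qt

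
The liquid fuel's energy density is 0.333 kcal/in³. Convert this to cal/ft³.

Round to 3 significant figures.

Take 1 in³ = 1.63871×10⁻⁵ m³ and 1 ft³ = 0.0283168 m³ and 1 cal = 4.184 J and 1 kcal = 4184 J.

0.333 kcal/in³ × 4184 J/kcal ÷ 1.63871×10⁻⁵ m³/in³ = 8.50225×10⁷ J/m³
8.50225×10⁷ J/m³ ÷ 4.184 J/cal × 0.0283168 m³/ft³ = 575422 cal/ft³

5.75×10⁵ cal/ft³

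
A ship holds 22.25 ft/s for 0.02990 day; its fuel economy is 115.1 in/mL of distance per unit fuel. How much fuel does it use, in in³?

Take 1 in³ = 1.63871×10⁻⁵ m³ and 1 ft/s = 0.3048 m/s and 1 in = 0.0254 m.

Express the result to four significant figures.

365.7 in³

22.25 ft/s → 6.7818 m/s
0.02990 day → 2583.36 s
d = v × t = 6.7818 × 2583.36 = 17519.8 m
115.1 in/mL → 2.92354×10⁶ m/m³
V = d / (distance per unit fuel) = 17519.8 / 2.92354×10⁶ = 0.00599267 m³
In in³: 0.00599267 / 1.63871×10⁻⁵ = 365.694 in³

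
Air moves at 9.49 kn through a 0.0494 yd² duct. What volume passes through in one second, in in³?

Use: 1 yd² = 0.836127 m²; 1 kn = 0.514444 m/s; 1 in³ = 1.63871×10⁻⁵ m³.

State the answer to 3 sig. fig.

9.49 kn × 0.514444 → 4.88207 m/s
0.0494 yd² × 0.836127 → 0.0413047 m²
V = v × A × t = 4.88207 m/s × 0.0413047 m² × 1 s = 0.201652 m³
0.201652 m³ ÷ (1.63871×10⁻⁵ m³/in³) = 12305.5 in³

1.23×10⁴ in³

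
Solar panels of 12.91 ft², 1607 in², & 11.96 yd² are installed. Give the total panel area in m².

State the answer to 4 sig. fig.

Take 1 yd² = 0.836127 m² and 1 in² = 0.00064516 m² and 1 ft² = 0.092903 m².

12.91 ft² × 0.092903 = 1.19938 m²
1607 in² × 0.00064516 = 1.03677 m²
11.96 yd² × 0.836127 = 10.0001 m²
Total: 1.19938 + 1.03677 + 10.0001 = 12.2362 m²

12.24 m²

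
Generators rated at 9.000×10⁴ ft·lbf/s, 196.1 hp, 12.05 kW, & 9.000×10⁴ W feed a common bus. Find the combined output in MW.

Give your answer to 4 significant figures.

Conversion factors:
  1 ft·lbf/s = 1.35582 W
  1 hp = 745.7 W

9.000×10⁴ ft·lbf/s × 1.35582 = 122024 W
196.1 hp × 745.7 = 146232 W
12.05 kW × 1000 = 12050 W
9.000×10⁴ W (already W)
Sum: 122024 + 146232 + 12050 + 90000 = 370306 W
In MW: 370306 / 1000000 = 0.370306 MW

0.3703 MW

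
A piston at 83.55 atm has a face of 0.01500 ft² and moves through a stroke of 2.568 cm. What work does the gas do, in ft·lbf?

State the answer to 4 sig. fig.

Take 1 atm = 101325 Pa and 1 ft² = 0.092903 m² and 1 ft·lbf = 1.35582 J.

83.55 atm → 8.4657×10⁶ Pa
0.01500 ft² → 0.00139354 m²
F = P × A = 8.4657×10⁶ × 0.00139354 = 11797.3 N
2.568 cm → 0.02568 m
W = F × d = 11797.3 × 0.02568 = 302.955 J
In ft·lbf: 302.955 / 1.35582 = 223.448 ft·lbf

223.4 ft·lbf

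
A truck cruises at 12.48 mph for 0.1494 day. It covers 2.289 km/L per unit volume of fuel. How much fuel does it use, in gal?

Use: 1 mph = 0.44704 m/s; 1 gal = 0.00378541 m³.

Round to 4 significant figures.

12.48 mph → 5.57906 m/s
0.1494 day → 12908.2 s
d = v × t = 5.57906 × 12908.2 = 72015.6 m
2.289 km/L → 2.289×10⁶ m/m³
V = d / (distance per unit fuel) = 72015.6 / 2.289×10⁶ = 0.0314616 m³
In gal: 0.0314616 / 0.00378541 = 8.31128 gal

8.311 gal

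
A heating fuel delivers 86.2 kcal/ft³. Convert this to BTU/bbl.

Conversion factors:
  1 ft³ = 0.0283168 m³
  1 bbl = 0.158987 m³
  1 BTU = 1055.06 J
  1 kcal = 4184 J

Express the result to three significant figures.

86.2 kcal/ft³ × 4184 J/kcal ÷ 0.0283168 m³/ft³ = 1.27366×10⁷ J/m³
1.27366×10⁷ J/m³ ÷ 1055.06 J/BTU × 0.158987 m³/bbl = 1919.28 BTU/bbl

1920 BTU/bbl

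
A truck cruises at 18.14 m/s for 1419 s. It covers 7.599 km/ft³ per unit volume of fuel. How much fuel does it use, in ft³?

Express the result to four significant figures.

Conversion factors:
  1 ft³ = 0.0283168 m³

3.387 ft³

d = v × t = 18.14 × 1419 = 25740.7 m
7.599 km/ft³ → 268357 m/m³
V = d / (distance per unit fuel) = 25740.7 / 268357 = 0.0959196 m³
In ft³: 0.0959196 / 0.0283168 = 3.38737 ft³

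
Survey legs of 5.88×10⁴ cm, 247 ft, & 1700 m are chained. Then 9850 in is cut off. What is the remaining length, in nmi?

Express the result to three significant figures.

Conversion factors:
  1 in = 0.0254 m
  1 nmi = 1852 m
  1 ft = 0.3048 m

5.88×10⁴ cm × 0.01 = 588 m
247 ft × 0.3048 = 75.2856 m
1700 m (already m)
9850 in × 0.0254 = 250.19 m
Net: 588 + 75.2856 + 1700 − 250.19 = 2113.1 m
In nmi: 2113.1 / 1852 = 1.14098 nmi

1.14 nmi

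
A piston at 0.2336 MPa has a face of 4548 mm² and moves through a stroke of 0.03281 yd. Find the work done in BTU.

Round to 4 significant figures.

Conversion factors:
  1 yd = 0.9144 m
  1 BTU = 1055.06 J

0.2336 MPa → 233600 Pa
4548 mm² → 0.004548 m²
F = P × A = 233600 × 0.004548 = 1062.41 N
0.03281 yd → 0.0300015 m
W = F × d = 1062.41 × 0.0300015 = 31.8739 J
In BTU: 31.8739 / 1055.06 = 0.0302105 BTU

0.03021 BTU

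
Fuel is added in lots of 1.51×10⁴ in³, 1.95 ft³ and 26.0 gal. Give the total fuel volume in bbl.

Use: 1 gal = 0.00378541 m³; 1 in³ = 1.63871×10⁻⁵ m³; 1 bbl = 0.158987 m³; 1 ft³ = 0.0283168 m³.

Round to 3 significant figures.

2.52 bbl

1.51×10⁴ in³ × 1.63871×10⁻⁵ → 0.247445 m³
1.95 ft³ × 0.0283168 → 0.0552178 m³
26.0 gal × 0.00378541 → 0.0984207 m³
Sum: 0.247445 + 0.0552178 + 0.0984207 = 0.401084 m³
In bbl: 0.401084 / 0.158987 = 2.52275 bbl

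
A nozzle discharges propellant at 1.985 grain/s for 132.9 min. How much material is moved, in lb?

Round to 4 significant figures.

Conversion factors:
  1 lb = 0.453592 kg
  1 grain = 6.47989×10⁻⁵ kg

1.985 grain/s → 1.28626×10⁻⁴ kg/s
132.9 min → 7974 s
m = ṁ × t = 1.28626×10⁻⁴ × 7974 = 1.02566 kg
In lb: 1.02566 / 0.453592 = 2.2612 lb

2.261 lb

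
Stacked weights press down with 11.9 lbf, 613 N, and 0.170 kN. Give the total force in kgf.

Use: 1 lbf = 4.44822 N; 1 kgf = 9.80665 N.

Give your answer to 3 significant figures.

11.9 lbf × 4.44822 = 52.9338 N
613 N (already N)
0.170 kN × 1000 = 170 N
Sum: 52.9338 + 613 + 170 = 835.934 N
In kgf: 835.934 / 9.80665 = 85.2415 kgf

85.2 kgf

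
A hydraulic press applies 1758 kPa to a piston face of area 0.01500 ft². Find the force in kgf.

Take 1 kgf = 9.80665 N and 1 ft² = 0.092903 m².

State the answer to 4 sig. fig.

249.8 kgf

1758 kPa × 1000 → 1.758×10⁶ Pa
0.01500 ft² × 0.092903 → 0.00139354 m²
F = P × A = 1.758×10⁶ Pa × 0.00139354 m² = 2449.84 N
2449.84 N ÷ (9.80665 N/kgf) = 249.814 kgf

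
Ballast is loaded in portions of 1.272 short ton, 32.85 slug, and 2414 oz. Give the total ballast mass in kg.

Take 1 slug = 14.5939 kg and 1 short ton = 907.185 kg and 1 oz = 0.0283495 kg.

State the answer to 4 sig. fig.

1702 kg

1.272 short ton × 907.185 = 1153.94 kg
32.85 slug × 14.5939 = 479.41 kg
2414 oz × 0.0283495 = 68.4357 kg
Combined: 1153.94 + 479.41 + 68.4357 = 1701.79 kg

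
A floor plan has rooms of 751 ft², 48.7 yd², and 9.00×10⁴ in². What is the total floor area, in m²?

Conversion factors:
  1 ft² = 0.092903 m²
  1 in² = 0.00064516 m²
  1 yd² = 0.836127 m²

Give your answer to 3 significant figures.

169 m²

751 ft² × 0.092903 = 69.7702 m²
48.7 yd² × 0.836127 = 40.7194 m²
9.00×10⁴ in² × 0.00064516 = 58.0644 m²
Combined: 69.7702 + 40.7194 + 58.0644 = 168.554 m²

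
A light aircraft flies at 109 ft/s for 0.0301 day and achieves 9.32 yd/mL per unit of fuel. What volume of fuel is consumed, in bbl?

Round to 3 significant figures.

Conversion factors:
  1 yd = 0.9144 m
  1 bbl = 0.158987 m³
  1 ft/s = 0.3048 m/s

0.0638 bbl

109 ft/s → 33.2232 m/s
0.0301 day → 2600.64 s
d = v × t = 33.2232 × 2600.64 = 86401.6 m
9.32 yd/mL → 8.52221×10⁶ m/m³
V = d / (distance per unit fuel) = 86401.6 / 8.52221×10⁶ = 0.0101384 m³
In bbl: 0.0101384 / 0.158987 = 0.0637687 bbl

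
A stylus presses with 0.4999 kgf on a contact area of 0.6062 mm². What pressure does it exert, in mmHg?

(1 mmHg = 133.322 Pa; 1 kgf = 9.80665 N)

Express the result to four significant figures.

0.4999 kgf × 9.80665 = 4.90234 N
0.6062 mm² × 10⁻⁶ = 6.062×10⁻⁷ m²
P = F / A = 4.90234 N / 6.062×10⁻⁷ m² = 8.087×10⁶ Pa
8.087×10⁶ Pa ÷ (133.322 Pa/mmHg) = 60657.7 mmHg

6.066×10⁴ mmHg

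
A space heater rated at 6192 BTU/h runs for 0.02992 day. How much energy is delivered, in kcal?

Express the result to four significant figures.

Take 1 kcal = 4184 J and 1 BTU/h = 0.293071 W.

6192 BTU/h × 0.293071 = 1814.7 W
0.02992 day × 86400 = 2585.09 s
E = P × t = 1814.7 W × 2585.09 s = 4.69116×10⁶ J
4.69116×10⁶ J ÷ (4184 J/kcal) = 1121.21 kcal

1121 kcal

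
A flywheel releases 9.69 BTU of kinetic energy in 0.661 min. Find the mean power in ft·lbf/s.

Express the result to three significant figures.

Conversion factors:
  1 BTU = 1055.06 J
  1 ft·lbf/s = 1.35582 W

9.69 BTU × 1055.06 → 10223.5 J
0.661 min × 60 → 39.66 s
P = E / t = 10223.5 J / 39.66 s = 257.779 W
257.779 W ÷ (1.35582 W/ft·lbf/s) = 190.128 ft·lbf/s

190 ft·lbf/s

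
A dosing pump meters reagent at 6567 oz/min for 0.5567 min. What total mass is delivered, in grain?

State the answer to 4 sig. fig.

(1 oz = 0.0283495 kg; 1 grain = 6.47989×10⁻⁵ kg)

1.599×10⁶ grain

6567 oz/min → 3.10285 kg/s
0.5567 min → 33.402 s
m = ṁ × t = 3.10285 × 33.402 = 103.641 kg
In grain: 103.641 / 6.47989×10⁻⁵ = 1.59943×10⁶ grain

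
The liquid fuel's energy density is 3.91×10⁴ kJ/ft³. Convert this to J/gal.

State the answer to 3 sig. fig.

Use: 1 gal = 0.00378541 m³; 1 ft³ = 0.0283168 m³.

5.23×10⁶ J/gal

3.91×10⁴ kJ/ft³ × 1000 J/kJ ÷ 0.0283168 m³/ft³ = 1.38081×10⁹ J/m³
1.38081×10⁹ J/m³ × 0.00378541 m³/gal = 5.22693×10⁶ J/gal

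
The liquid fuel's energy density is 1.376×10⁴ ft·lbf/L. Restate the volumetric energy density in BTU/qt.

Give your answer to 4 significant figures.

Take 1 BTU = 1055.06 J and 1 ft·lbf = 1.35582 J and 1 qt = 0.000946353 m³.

16.73 BTU/qt

1.376×10⁴ ft·lbf/L × 1.35582 J/ft·lbf ÷ 0.001 m³/L = 1.86561×10⁷ J/m³
1.86561×10⁷ J/m³ ÷ 1055.06 J/BTU × 0.000946353 m³/qt = 16.7339 BTU/qt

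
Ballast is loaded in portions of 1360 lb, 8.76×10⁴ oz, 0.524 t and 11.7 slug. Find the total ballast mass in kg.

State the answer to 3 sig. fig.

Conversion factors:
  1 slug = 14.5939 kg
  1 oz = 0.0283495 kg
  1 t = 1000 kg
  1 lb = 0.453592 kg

1360 lb × 0.453592 = 616.885 kg
8.76×10⁴ oz × 0.0283495 = 2483.42 kg
0.524 t × 1000 = 524 kg
11.7 slug × 14.5939 = 170.749 kg
Sum: 616.885 + 2483.42 + 524 + 170.749 = 3795.05 kg

3800 kg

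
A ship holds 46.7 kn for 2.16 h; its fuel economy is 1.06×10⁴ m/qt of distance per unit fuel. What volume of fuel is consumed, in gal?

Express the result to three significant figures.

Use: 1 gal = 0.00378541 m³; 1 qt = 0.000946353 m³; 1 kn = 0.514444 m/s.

46.7 kn → 24.0245 m/s
2.16 h → 7776 s
d = v × t = 24.0245 × 7776 = 186815 m
1.06×10⁴ m/qt → 1.12009×10⁷ m/m³
V = d / (distance per unit fuel) = 186815 / 1.12009×10⁷ = 0.0166786 m³
In gal: 0.0166786 / 0.00378541 = 4.40602 gal

4.41 gal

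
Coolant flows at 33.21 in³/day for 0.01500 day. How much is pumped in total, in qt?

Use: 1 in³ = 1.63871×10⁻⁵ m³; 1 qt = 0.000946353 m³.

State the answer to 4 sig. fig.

0.008626 qt

33.21 in³/day → 6.29879×10⁻⁹ m³/s
0.01500 day → 1296 s
V = Q × t = 6.29879×10⁻⁹ × 1296 = 8.16323×10⁻⁶ m³
In qt: 8.16323×10⁻⁶ / 0.000946353 = 0.00862599 qt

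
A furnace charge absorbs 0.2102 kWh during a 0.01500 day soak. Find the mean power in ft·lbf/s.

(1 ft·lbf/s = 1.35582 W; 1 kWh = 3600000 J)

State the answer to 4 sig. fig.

0.2102 kWh × 3600000 = 756720 J
0.01500 day × 86400 = 1296 s
P = E / t = 756720 J / 1296 s = 583.889 W
583.889 W ÷ (1.35582 W/ft·lbf/s) = 430.654 ft·lbf/s

430.7 ft·lbf/s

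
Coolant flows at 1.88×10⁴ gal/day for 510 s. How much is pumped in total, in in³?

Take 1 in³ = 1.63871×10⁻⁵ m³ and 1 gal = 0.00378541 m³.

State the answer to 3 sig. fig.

1.88×10⁴ gal/day → 8.23677×10⁻⁴ m³/s
V = Q × t = 8.23677×10⁻⁴ × 510 = 0.420075 m³
In in³: 0.420075 / 1.63871×10⁻⁵ = 25634.5 in³

2.56×10⁴ in³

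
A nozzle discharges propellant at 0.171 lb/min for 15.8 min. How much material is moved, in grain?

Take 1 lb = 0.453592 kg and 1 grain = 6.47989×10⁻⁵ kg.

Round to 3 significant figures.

1.89×10⁴ grain

0.171 lb/min → 0.00129274 kg/s
15.8 min → 948 s
m = ṁ × t = 0.00129274 × 948 = 1.22552 kg
In grain: 1.22552 / 6.47989×10⁻⁵ = 18912.7 grain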